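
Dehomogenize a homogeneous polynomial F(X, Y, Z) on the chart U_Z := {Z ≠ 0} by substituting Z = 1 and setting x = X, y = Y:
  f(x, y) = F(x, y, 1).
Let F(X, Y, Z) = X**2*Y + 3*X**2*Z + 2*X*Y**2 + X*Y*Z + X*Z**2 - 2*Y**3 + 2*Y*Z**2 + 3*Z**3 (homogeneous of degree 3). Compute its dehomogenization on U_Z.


f(x, y) = x**2*y + 3*x**2 + 2*x*y**2 + x*y + x - 2*y**3 + 2*y + 3

On U_Z we set Z = 1. Each monomial c·X^i·Y^j·Z^k in F becomes c·x^i·y^j·1^k = c·x^i·y^j.
Substituting Z = 1: F(X, Y, 1) = x**2*y + 3*x**2 + 2*x*y**2 + x*y + x - 2*y**3 + 2*y + 3.
Note: deg(f) ≤ deg(F) = 3; strict inequality happens when F is divisible by Z (lost terms).


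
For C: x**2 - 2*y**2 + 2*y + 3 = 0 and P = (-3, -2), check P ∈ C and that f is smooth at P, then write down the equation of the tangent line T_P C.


Tangent line at P: -6*x + 10*y + 2 = 0.

Step 1: f(-3, -2) = 0, so P lies on C.
Step 2: partial derivatives
  f_x(x, y) = 2*x, f_y(x, y) = 2 - 4*y.
  f_x(P) = -6, f_y(P) = 10 (gradient nonzero, so P is smooth).
Step 3: tangent line at P: -6·(x − -3) + 10·(y − -2) = 0.
Expanding: -6*x + 10*y + 2 = 0.


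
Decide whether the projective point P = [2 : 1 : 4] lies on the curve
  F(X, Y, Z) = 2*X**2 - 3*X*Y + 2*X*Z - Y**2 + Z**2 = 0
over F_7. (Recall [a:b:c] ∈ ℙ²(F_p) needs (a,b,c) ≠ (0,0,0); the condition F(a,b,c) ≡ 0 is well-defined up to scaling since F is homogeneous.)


F(2,1,4) ≡ 5 (mod 7); P is NOT on the curve.

Evaluate F(2, 1, 4) term-by-term (mod 7).
  2*X**2 ↦ 2·4·1·1 = 8
  -3*X*Y ↦ -3·2·1·1 = -6
  2*X*Z ↦ 2·2·1·4 = 16
  -Y**2 ↦ -1·1·1·1 = -1
  Z**2 ↦ 1·1·1·16 = 16
Sum: F(2, 1, 4) = (8) + (-6) + (16) + (-1) + (16) = 33.
Reducing mod 7: 33 ≡ 5 (mod 7).
Since F(a, b, c) ≡ 5 ≠ 0 (mod 7), P does NOT lie on the curve.


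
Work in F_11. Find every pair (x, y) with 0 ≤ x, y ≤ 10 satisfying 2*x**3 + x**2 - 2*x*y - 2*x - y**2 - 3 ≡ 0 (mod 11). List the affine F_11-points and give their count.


Affine F_11-points: {(5, 5), (5, 7), (6, 1), (6, 9), (8, 3), (9, 0), (9, 4)}; count = 7.

For each of the 121 pairs (x, y) ∈ F_11², evaluate f(x, y) mod 11. Record the zeros.
  x = 0: [0↦8, 1↦7, 2↦4, 3↦10, 4↦3, 5↦5, 6↦5, 7↦3, 8↦10, 9↦4, 10↦7]  zeros at y ∈ ∅
  x = 1: [0↦9, 1↦6, 2↦1, 3↦5, 4↦7, 5↦7, 6↦5, 7↦1, 8↦6, 9↦9, 10↦10]  zeros at y ∈ ∅
  x = 2: [0↦2, 1↦8, 2↦1, 3↦3, 4↦3, 5↦1, 6↦8, 7↦2, 8↦5, 9↦6, 10↦5]  zeros at y ∈ ∅
  x = 3: [0↦10, 1↦3, 2↦5, 3↦5, 4↦3, 5↦10, 6↦4, 7↦7, 8↦8, 9↦7, 10↦4]  zeros at y ∈ ∅
  x = 4: [0↦1, 1↦3, 2↦3, 3↦1, 4↦8, 5↦2, 6↦5, 7↦6, 8↦5, 9↦2, 10↦8]  zeros at y ∈ ∅
  x = 5: [0↦9, 1↦9, 2↦7, 3↦3, 4↦8, 5↦0, 6↦1, 7↦0, 8↦8, 9↦3, 10↦7]  zeros at y ∈ {5, 7}
  x = 6: [0↦2, 1↦0, 2↦7, 3↦1, 4↦4, 5↦5, 6↦4, 7↦1, 8↦7, 9↦0, 10↦2]  zeros at y ∈ {1, 9}
  x = 7: [0↦3, 1↦10, 2↦4, 3↦7, 4↦8, 5↦7, 6↦4, 7↦10, 8↦3, 9↦5, 10↦5]  zeros at y ∈ ∅
  x = 8: [0↦2, 1↦7, 2↦10, 3↦0, 4↦10, 5↦7, 6↦2, 7↦6, 8↦8, 9↦8, 10↦6]  zeros at y ∈ {3}
  x = 9: [0↦0, 1↦3, 2↦4, 3↦3, 4↦0, 5↦6, 6↦10, 7↦1, 8↦1, 9↦10, 10↦6]  zeros at y ∈ {0, 4}
  x = 10: [0↦9, 1↦10, 2↦9, 3↦6, 4↦1, 5↦5, 6↦7, 7↦7, 8↦5, 9↦1, 10↦6]  zeros at y ∈ ∅
Collecting zeros: affine points = {(5, 5), (5, 7), (6, 1), (6, 9), (8, 3), (9, 0), (9, 4)}.
Total count |C(F_11)_aff| = 7.


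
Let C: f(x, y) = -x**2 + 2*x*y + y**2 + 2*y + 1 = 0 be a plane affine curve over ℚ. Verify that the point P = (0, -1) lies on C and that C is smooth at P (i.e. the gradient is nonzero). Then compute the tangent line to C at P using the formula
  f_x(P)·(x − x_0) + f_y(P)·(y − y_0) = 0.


Tangent line at P: -2*x = 0.

Step 1: f(0, -1) = 0, so P lies on C.
Step 2: partial derivatives
  f_x(x, y) = -2*x + 2*y, f_y(x, y) = 2*x + 2*y + 2.
  f_x(P) = -2, f_y(P) = 0 (gradient nonzero, so P is smooth).
Step 3: tangent line at P: -2·(x − 0) + 0·(y − -1) = 0.
Expanding: -2*x = 0.


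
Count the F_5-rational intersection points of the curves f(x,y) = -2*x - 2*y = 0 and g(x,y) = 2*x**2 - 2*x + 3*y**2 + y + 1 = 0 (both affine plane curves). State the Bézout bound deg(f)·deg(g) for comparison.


Common zeros: {(2, 3)}; count = 1; Bézout bound = 2.

deg(f) = 1, deg(g) = 2, so Bézout bound = 2.
Scan x ∈ F_5. For each x, list the y ∈ F_5 with f(x, y) ≡ 0 and those with g(x, y) ≡ 0 (mod 5); the common zeros in that column are the intersection.
  x = 0: f ≡ 0 at y ∈ {0}; g ≡ 0 at y ∈ {1, 2}; common: ∅.
  x = 1: f ≡ 0 at y ∈ {4}; g ≡ 0 at y ∈ {1, 2}; common: ∅.
  x = 2: f ≡ 0 at y ∈ {3}; g ≡ 0 at y ∈ {0, 3}; common: {3}.
  x = 3: f ≡ 0 at y ∈ {2}; g ≡ 0 at y ∈ {4}; common: ∅.
  x = 4: f ≡ 0 at y ∈ {1}; g ≡ 0 at y ∈ {0, 3}; common: ∅.
Collecting: common zeros = {(2, 3)}, so the count is 1.
Comparison with the Bézout bound: 1 ≤ 2 = deg(f)·deg(g), as expected for curves with no common component (the affine F_5-count falls short of the bound because intersections may lie at infinity, over extension fields, or carry multiplicity).


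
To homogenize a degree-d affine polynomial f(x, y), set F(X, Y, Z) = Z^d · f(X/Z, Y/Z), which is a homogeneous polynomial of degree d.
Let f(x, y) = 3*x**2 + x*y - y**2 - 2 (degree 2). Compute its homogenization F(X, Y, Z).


F(X, Y, Z) = 3*X**2 + X*Y - Y**2 - 2*Z**2

deg(f) = 2.
Substitute x = X/Z, y = Y/Z into f, then multiply by Z^2.
  monomial 3·x^2·y^0 ↦ 3·X^2·Y^0·Z^0.
  monomial 1·x^1·y^1 ↦ 1·X^1·Y^1·Z^0.
  monomial -1·x^0·y^2 ↦ -1·X^0·Y^2·Z^0.
  monomial -2·x^0·y^0 ↦ -2·X^0·Y^0·Z^2.
Collecting: F(X, Y, Z) = 3*X**2 + X*Y - Y**2 - 2*Z**2.


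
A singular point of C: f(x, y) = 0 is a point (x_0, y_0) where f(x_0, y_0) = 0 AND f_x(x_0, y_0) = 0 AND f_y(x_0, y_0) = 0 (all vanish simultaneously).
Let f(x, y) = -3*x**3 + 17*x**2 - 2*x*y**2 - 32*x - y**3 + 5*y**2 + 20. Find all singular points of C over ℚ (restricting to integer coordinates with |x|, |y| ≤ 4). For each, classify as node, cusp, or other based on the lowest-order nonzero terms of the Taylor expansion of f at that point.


Singular points: {(2, 0)}; classification: node.

Compute partial derivatives:
  f_x = -9*x**2 + 34*x - 2*y**2 - 32.
  f_y = -4*x*y - 3*y**2 + 10*y.
Scan x_0 ∈ {−4, ..., 4}. For each x_0, f_y(x_0, y) is a polynomial in y; find its integer roots y ∈ {−4, ..., 4}, then test f_x and f at those candidates.
  x = -4: f_y(-4, y) = -3*y**2 + 26*y; vanishes at y ∈ {0}. (-4, 0): f_x = -312 ≠ 0.
  x = -3: f_y(-3, y) = -3*y**2 + 22*y; vanishes at y ∈ {0}. (-3, 0): f_x = -215 ≠ 0.
  x = -2: f_y(-2, y) = -3*y**2 + 18*y; vanishes at y ∈ {0}. (-2, 0): f_x = -136 ≠ 0.
  x = -1: f_y(-1, y) = -3*y**2 + 14*y; vanishes at y ∈ {0}. (-1, 0): f_x = -75 ≠ 0.
  x = 0: f_y(0, y) = -3*y**2 + 10*y; vanishes at y ∈ {0}. (0, 0): f_x = -32 ≠ 0.
  x = 1: f_y(1, y) = -3*y**2 + 6*y; vanishes at y ∈ {0, 2}. (1, 0): f_x = -7 ≠ 0; (1, 2): f_x = -15 ≠ 0.
  x = 2: f_y(2, y) = -3*y**2 + 2*y; vanishes at y ∈ {0}. (2, 0): f_x = 0, f = 0 — SINGULAR.
  x = 3: f_y(3, y) = -3*y**2 - 2*y; vanishes at y ∈ {0}. (3, 0): f_x = -11 ≠ 0.
  x = 4: f_y(4, y) = -3*y**2 - 6*y; vanishes at y ∈ {-2, 0}. (4, -2): f_x = -48 ≠ 0; (4, 0): f_x = -40 ≠ 0.
Only singular point on the grid: (2, 0).
Classify: substitute x = 2 + u, y = 0 + v and expand: f = -3*u**3 - u**2 - 2*u*v**2 - v**3 + v**2.
No constant or linear terms (consistent with a singular point). Quadratic part: -u**2 + v**2. Cubic part: -3*u**3 - 2*u*v**2 - v**3.
The quadratic part v**2 - u**2 = (v − u)(v + u) splits into two distinct linear factors, so there are two distinct tangent lines y − 0 = ±(x − 2) — this is a node (ordinary double point).
Classification: node.


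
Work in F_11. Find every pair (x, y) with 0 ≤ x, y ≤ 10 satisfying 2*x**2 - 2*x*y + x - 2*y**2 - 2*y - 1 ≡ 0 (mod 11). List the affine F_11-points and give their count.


Affine F_11-points: {(2, 2), (2, 6), (3, 3), (3, 4), (5, 2), (5, 3), (6, 0), (6, 4), (9, 6), (10, 0)}; count = 10.

For each of the 121 pairs (x, y) ∈ F_11², evaluate f(x, y) mod 11. Record the zeros.
  x = 0: [0↦10, 1↦6, 2↦9, 3↦8, 4↦3, 5↦5, 6↦3, 7↦8, 8↦9, 9↦6, 10↦10]  zeros at y ∈ ∅
  x = 1: [0↦2, 1↦7, 2↦8, 3↦5, 4↦9, 5↦9, 6↦5, 7↦8, 8↦7, 9↦2, 10↦4]  zeros at y ∈ ∅
  x = 2: [0↦9, 1↦1, 2↦0, 3↦6, 4↦8, 5↦6, 6↦0, 7↦1, 8↦9, 9↦2, 10↦2]  zeros at y ∈ {2, 6}
  x = 3: [0↦9, 1↦10, 2↦7, 3↦0, 4↦0, 5↦7, 6↦10, 7↦9, 8↦4, 9↦6, 10↦4]  zeros at y ∈ {3, 4}
  x = 4: [0↦2, 1↦1, 2↦7, 3↦9, 4↦7, 5↦1, 6↦2, 7↦10, 8↦3, 9↦3, 10↦10]  zeros at y ∈ ∅
  x = 5: [0↦10, 1↦7, 2↦0, 3↦0, 4↦7, 5↦10, 6↦9, 7↦4, 8↦6, 9↦4, 10↦9]  zeros at y ∈ {2, 3}
  x = 6: [0↦0, 1↦6, 2↦8, 3↦6, 4↦0, 5↦1, 6↦9, 7↦2, 8↦2, 9↦9, 10↦1]  zeros at y ∈ {0, 4}
  x = 7: [0↦5, 1↦9, 2↦9, 3↦5, 4↦8, 5↦7, 6↦2, 7↦4, 8↦2, 9↦7, 10↦8]  zeros at y ∈ ∅
  x = 8: [0↦3, 1↦5, 2↦3, 3↦8, 4↦9, 5↦6, 6↦10, 7↦10, 8↦6, 9↦9, 10↦8]  zeros at y ∈ ∅
  x = 9: [0↦5, 1↦5, 2↦1, 3↦4, 4↦3, 5↦9, 6↦0, 7↦9, 8↦3, 9↦4, 10↦1]  zeros at y ∈ {6}
  x = 10: [0↦0, 1↦9, 2↦3, 3↦4, 4↦1, 5↦5, 6↦5, 7↦1, 8↦4, 9↦3, 10↦9]  zeros at y ∈ {0}
Collecting zeros: affine points = {(2, 2), (2, 6), (3, 3), (3, 4), (5, 2), (5, 3), (6, 0), (6, 4), (9, 6), (10, 0)}.
Total count |C(F_11)_aff| = 10.


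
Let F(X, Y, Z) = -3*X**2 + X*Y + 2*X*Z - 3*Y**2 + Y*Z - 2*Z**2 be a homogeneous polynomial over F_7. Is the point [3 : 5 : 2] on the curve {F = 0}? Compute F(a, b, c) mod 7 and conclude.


F(3,5,2) ≡ 4 (mod 7); P is NOT on the curve.

Evaluate F(3, 5, 2) term-by-term (mod 7).
  -3*X**2 ↦ -3·9·1·1 = -27
  X*Y ↦ 1·3·5·1 = 15
  2*X*Z ↦ 2·3·1·2 = 12
  -3*Y**2 ↦ -3·1·25·1 = -75
  Y*Z ↦ 1·1·5·2 = 10
  -2*Z**2 ↦ -2·1·1·4 = -8
Sum: F(3, 5, 2) = (-27) + (15) + (12) + (-75) + (10) + (-8) = -73.
Reducing mod 7: -73 ≡ 4 (mod 7).
Since F(a, b, c) ≡ 4 ≠ 0 (mod 7), P does NOT lie on the curve.


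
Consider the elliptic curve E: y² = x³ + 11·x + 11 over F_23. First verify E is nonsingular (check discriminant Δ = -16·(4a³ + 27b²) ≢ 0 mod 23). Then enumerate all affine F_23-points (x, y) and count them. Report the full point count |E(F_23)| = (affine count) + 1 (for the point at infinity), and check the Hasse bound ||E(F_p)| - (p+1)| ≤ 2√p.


Affine points = {(1, 0), (2, 8), (2, 15), (3, 5), (3, 18), (4, 2), (4, 21), (8, 6), (8, 17), (12, 10), (12, 13), (15, 3), (15, 20), (19, 8), (19, 15), (21, 2), (21, 21)}; affine count = 17; |E(F_23)| = 18.

Discriminant check: Δ ∝ 4a³ + 27b² = 4·11³ + 27·11² = 4·1331 + 27·121 ≡ 12 (mod 23). Nonzero ⇒ E is nonsingular.
For each x ∈ F_23, compute rhs = x³ + 11·x + 11 mod 23, then count y ∈ F_23 with y² ≡ rhs.
  x = 0: rhs = 11, matching y values: none (0 points).
  x = 1: rhs = 0, matching y values: 0 (1 points).
  x = 2: rhs = 18, matching y values: 8, 15 (2 points).
  x = 3: rhs = 2, matching y values: 5, 18 (2 points).
  x = 4: rhs = 4, matching y values: 2, 21 (2 points).
  x = 5: rhs = 7, matching y values: none (0 points).
  x = 6: rhs = 17, matching y values: none (0 points).
  x = 7: rhs = 17, matching y values: none (0 points).
  x = 8: rhs = 13, matching y values: 6, 17 (2 points).
  x = 9: rhs = 11, matching y values: none (0 points).
  x = 10: rhs = 17, matching y values: none (0 points).
  x = 11: rhs = 14, matching y values: none (0 points).
  x = 12: rhs = 8, matching y values: 10, 13 (2 points).
  x = 13: rhs = 5, matching y values: none (0 points).
  x = 14: rhs = 11, matching y values: none (0 points).
  x = 15: rhs = 9, matching y values: 3, 20 (2 points).
  x = 16: rhs = 5, matching y values: none (0 points).
  x = 17: rhs = 5, matching y values: none (0 points).
  x = 18: rhs = 15, matching y values: none (0 points).
  x = 19: rhs = 18, matching y values: 8, 15 (2 points).
  x = 20: rhs = 20, matching y values: none (0 points).
  x = 21: rhs = 4, matching y values: 2, 21 (2 points).
  x = 22: rhs = 22, matching y values: none (0 points).
Total affine count: 17.
Full point count |E(F_23)| = 17 + 1 = 18.
Hasse bound: |18 − (23+1)| = |-6| = 6 ≤ 2√23 ≈ 9.5917 ✓.


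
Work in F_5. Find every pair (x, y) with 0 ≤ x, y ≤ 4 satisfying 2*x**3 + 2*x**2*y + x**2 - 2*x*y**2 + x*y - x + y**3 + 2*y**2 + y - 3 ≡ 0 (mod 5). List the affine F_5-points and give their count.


Affine F_5-points: {(0, 2), (0, 3), (1, 2), (2, 0), (2, 1), (3, 4), (4, 2)}; count = 7.

For each of the 25 pairs (x, y) ∈ F_5², evaluate f(x, y) mod 5. Record the zeros.
  x = 0: [0↦2, 1↦1, 2↦0, 3↦0, 4↦2]  zeros at y ∈ {2, 3}
  x = 1: [0↦4, 1↦4, 2↦0, 3↦3, 4↦4]  zeros at y ∈ {2}
  x = 2: [0↦0, 1↦0, 2↦2, 3↦2, 4↦1]  zeros at y ∈ {0, 1}
  x = 3: [0↦2, 1↦1, 2↦3, 3↦4, 4↦0]  zeros at y ∈ {4}
  x = 4: [0↦2, 1↦4, 2↦0, 3↦1, 4↦3]  zeros at y ∈ {2}
Collecting zeros: affine points = {(0, 2), (0, 3), (1, 2), (2, 0), (2, 1), (3, 4), (4, 2)}.
Total count |C(F_5)_aff| = 7.


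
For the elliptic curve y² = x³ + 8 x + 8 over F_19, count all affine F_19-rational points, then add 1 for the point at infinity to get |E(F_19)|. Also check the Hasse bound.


Affine points = {(1, 6), (1, 13), (4, 3), (4, 16), (6, 5), (6, 14), (9, 7), (9, 12), (10, 9), (10, 10), (15, 8), (15, 11)}; affine count = 12; |E(F_19)| = 13.

Discriminant check: Δ ∝ 4a³ + 27b² = 4·8³ + 27·8² = 4·512 + 27·64 ≡ 14 (mod 19). Nonzero ⇒ E is nonsingular.
For each x ∈ F_19, compute rhs = x³ + 8·x + 8 mod 19, then count y ∈ F_19 with y² ≡ rhs.
  x = 0: rhs = 8, matching y values: none (0 points).
  x = 1: rhs = 17, matching y values: 6, 13 (2 points).
  x = 2: rhs = 13, matching y values: none (0 points).
  x = 3: rhs = 2, matching y values: none (0 points).
  x = 4: rhs = 9, matching y values: 3, 16 (2 points).
  x = 5: rhs = 2, matching y values: none (0 points).
  x = 6: rhs = 6, matching y values: 5, 14 (2 points).
  x = 7: rhs = 8, matching y values: none (0 points).
  x = 8: rhs = 14, matching y values: none (0 points).
  x = 9: rhs = 11, matching y values: 7, 12 (2 points).
  x = 10: rhs = 5, matching y values: 9, 10 (2 points).
  x = 11: rhs = 2, matching y values: none (0 points).
  x = 12: rhs = 8, matching y values: none (0 points).
  x = 13: rhs = 10, matching y values: none (0 points).
  x = 14: rhs = 14, matching y values: none (0 points).
  x = 15: rhs = 7, matching y values: 8, 11 (2 points).
  x = 16: rhs = 14, matching y values: none (0 points).
  x = 17: rhs = 3, matching y values: none (0 points).
  x = 18: rhs = 18, matching y values: none (0 points).
Total affine count: 12.
Full point count |E(F_19)| = 12 + 1 = 13.
Hasse bound: |13 − (19+1)| = |-7| = 7 ≤ 2√19 ≈ 8.7178 ✓.


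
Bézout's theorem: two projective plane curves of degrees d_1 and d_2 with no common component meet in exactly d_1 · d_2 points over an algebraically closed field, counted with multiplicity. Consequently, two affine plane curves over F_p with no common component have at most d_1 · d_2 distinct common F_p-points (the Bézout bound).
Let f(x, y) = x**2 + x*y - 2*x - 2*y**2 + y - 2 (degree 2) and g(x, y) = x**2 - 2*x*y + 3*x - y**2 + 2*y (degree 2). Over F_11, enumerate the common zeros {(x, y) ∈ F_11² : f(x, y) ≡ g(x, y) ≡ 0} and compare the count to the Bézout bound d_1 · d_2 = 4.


Common zeros: ∅; count = 0; Bézout bound = 4.

deg(f) = 2, deg(g) = 2, so Bézout bound = 4.
Scan x ∈ F_11. For each x, list the y ∈ F_11 with f(x, y) ≡ 0 and those with g(x, y) ≡ 0 (mod 11); the common zeros in that column are the intersection.
  x = 0: f ≡ 0 at y ∈ ∅; g ≡ 0 at y ∈ {0, 2}; common: ∅.
  x = 1: f ≡ 0 at y ∈ ∅; g ≡ 0 at y ∈ {2, 9}; common: ∅.
  x = 2: f ≡ 0 at y ∈ {3, 4}; g ≡ 0 at y ∈ {10}; common: ∅.
  x = 3: f ≡ 0 at y ∈ ∅; g ≡ 0 at y ∈ {9}; common: ∅.
  x = 4: f ≡ 0 at y ∈ ∅; g ≡ 0 at y ∈ {6, 10}; common: ∅.
  x = 5: f ≡ 0 at y ∈ ∅; g ≡ 0 at y ∈ {6, 8}; common: ∅.
  x = 6: f ≡ 0 at y ∈ {0, 9}; g ≡ 0 at y ∈ ∅; common: ∅.
  x = 7: f ≡ 0 at y ∈ {0, 4}; g ≡ 0 at y ∈ ∅; common: ∅.
  x = 8: f ≡ 0 at y ∈ {3, 7}; g ≡ 0 at y ∈ {0, 8}; common: ∅.
  x = 9: f ≡ 0 at y ∈ {7, 9}; g ≡ 0 at y ∈ ∅; common: ∅.
  x = 10: f ≡ 0 at y ∈ ∅; g ≡ 0 at y ∈ ∅; common: ∅.
Collecting: common zeros = ∅, so the count is 0.
Comparison with the Bézout bound: 0 ≤ 4 = deg(f)·deg(g), as expected for curves with no common component (the affine F_11-count falls short of the bound because intersections may lie at infinity, over extension fields, or carry multiplicity).


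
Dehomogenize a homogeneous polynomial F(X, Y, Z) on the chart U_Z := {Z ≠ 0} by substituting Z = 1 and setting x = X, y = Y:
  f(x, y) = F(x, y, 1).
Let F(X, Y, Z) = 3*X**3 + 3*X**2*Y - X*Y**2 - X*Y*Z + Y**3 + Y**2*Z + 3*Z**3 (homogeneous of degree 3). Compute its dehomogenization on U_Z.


f(x, y) = 3*x**3 + 3*x**2*y - x*y**2 - x*y + y**3 + y**2 + 3

On U_Z we set Z = 1. Each monomial c·X^i·Y^j·Z^k in F becomes c·x^i·y^j·1^k = c·x^i·y^j.
Substituting Z = 1: F(X, Y, 1) = 3*x**3 + 3*x**2*y - x*y**2 - x*y + y**3 + y**2 + 3.
Note: deg(f) ≤ deg(F) = 3; strict inequality happens when F is divisible by Z (lost terms).


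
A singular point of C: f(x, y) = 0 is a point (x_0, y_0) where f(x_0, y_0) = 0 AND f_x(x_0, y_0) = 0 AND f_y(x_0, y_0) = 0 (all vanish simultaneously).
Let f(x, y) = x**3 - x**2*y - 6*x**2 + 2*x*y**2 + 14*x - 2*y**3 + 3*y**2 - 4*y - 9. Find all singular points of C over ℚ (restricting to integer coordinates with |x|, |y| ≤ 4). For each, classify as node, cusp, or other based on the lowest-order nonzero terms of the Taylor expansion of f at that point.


Singular points: {(2, 1)}; classification: node.

Compute partial derivatives:
  f_x = 3*x**2 - 2*x*y - 12*x + 2*y**2 + 14.
  f_y = -x**2 + 4*x*y - 6*y**2 + 6*y - 4.
Scan x_0 ∈ {−4, ..., 4}. For each x_0, f_y(x_0, y) is a polynomial in y; find its integer roots y ∈ {−4, ..., 4}, then test f_x and f at those candidates.
  x = -4: f_y(-4, y) = -6*y**2 - 10*y - 20; no integer root y with |y| ≤ 4.
  x = -3: f_y(-3, y) = -6*y**2 - 6*y - 13; no integer root y with |y| ≤ 4.
  x = -2: f_y(-2, y) = -6*y**2 - 2*y - 8; no integer root y with |y| ≤ 4.
  x = -1: f_y(-1, y) = -6*y**2 + 2*y - 5; no integer root y with |y| ≤ 4.
  x = 0: f_y(0, y) = -6*y**2 + 6*y - 4; no integer root y with |y| ≤ 4.
  x = 1: f_y(1, y) = -6*y**2 + 10*y - 5; no integer root y with |y| ≤ 4.
  x = 2: f_y(2, y) = -6*y**2 + 14*y - 8; vanishes at y ∈ {1}. (2, 1): f_x = 0, f = 0 — SINGULAR.
  x = 3: f_y(3, y) = -6*y**2 + 18*y - 13; no integer root y with |y| ≤ 4.
  x = 4: f_y(4, y) = -6*y**2 + 22*y - 20; vanishes at y ∈ {2}. (4, 2): f_x = 6 ≠ 0.
Only singular point on the grid: (2, 1).
Classify: substitute x = 2 + u, y = 1 + v and expand: f = u**3 - u**2*v - u**2 + 2*u*v**2 - 2*v**3 + v**2.
No constant or linear terms (consistent with a singular point). Quadratic part: -u**2 + v**2. Cubic part: u**3 - u**2*v + 2*u*v**2 - 2*v**3.
The quadratic part v**2 - u**2 = (v − u)(v + u) splits into two distinct linear factors, so there are two distinct tangent lines y − 1 = ±(x − 2) — this is a node (ordinary double point).
Classification: node.


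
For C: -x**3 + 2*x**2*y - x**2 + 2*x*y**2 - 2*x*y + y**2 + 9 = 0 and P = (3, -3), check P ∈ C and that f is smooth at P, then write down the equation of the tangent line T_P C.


Tangent line at P: -45*x - 30*y + 45 = 0.

Step 1: f(3, -3) = 0, so P lies on C.
Step 2: partial derivatives
  f_x(x, y) = -3*x**2 + 4*x*y - 2*x + 2*y**2 - 2*y, f_y(x, y) = 2*x**2 + 4*x*y - 2*x + 2*y.
  f_x(P) = -45, f_y(P) = -30 (gradient nonzero, so P is smooth).
Step 3: tangent line at P: -45·(x − 3) + -30·(y − -3) = 0.
Expanding: -45*x - 30*y + 45 = 0.


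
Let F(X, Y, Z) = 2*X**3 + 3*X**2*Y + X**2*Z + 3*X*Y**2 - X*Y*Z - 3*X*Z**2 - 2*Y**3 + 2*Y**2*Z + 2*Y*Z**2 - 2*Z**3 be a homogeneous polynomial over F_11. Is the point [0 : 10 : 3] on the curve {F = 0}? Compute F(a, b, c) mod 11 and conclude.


F(0,10,3) ≡ 2 (mod 11); P is NOT on the curve.

Evaluate F(0, 10, 3) term-by-term (mod 11).
  2*X**3 ↦ 2·0·1·1 = 0
  3*X**2*Y ↦ 3·0·10·1 = 0
  X**2*Z ↦ 1·0·1·3 = 0
  3*X*Y**2 ↦ 3·0·100·1 = 0
  -X*Y*Z ↦ -1·0·10·3 = 0
  -3*X*Z**2 ↦ -3·0·1·9 = 0
  -2*Y**3 ↦ -2·1·1000·1 = -2000
  2*Y**2*Z ↦ 2·1·100·3 = 600
  2*Y*Z**2 ↦ 2·1·10·9 = 180
  -2*Z**3 ↦ -2·1·1·27 = -54
Sum: F(0, 10, 3) = (0) + (0) + (0) + (0) + (0) + (0) + (-2000) + (600) + (180) + (-54) = -1274.
Reducing mod 11: -1274 ≡ 2 (mod 11).
Since F(a, b, c) ≡ 2 ≠ 0 (mod 11), P does NOT lie on the curve.


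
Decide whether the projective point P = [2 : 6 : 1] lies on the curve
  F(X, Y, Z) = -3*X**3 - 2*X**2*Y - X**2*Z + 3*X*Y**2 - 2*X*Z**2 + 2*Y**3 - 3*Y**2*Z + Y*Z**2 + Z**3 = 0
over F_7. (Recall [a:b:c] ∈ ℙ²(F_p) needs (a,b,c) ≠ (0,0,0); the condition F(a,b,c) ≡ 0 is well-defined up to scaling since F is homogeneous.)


F(2,6,1) ≡ 5 (mod 7); P is NOT on the curve.

Evaluate F(2, 6, 1) term-by-term (mod 7).
  -3*X**3 ↦ -3·8·1·1 = -24
  -2*X**2*Y ↦ -2·4·6·1 = -48
  -X**2*Z ↦ -1·4·1·1 = -4
  3*X*Y**2 ↦ 3·2·36·1 = 216
  -2*X*Z**2 ↦ -2·2·1·1 = -4
  2*Y**3 ↦ 2·1·216·1 = 432
  -3*Y**2*Z ↦ -3·1·36·1 = -108
  Y*Z**2 ↦ 1·1·6·1 = 6
  Z**3 ↦ 1·1·1·1 = 1
Sum: F(2, 6, 1) = (-24) + (-48) + (-4) + (216) + (-4) + (432) + (-108) + (6) + (1) = 467.
Reducing mod 7: 467 ≡ 5 (mod 7).
Since F(a, b, c) ≡ 5 ≠ 0 (mod 7), P does NOT lie on the curve.


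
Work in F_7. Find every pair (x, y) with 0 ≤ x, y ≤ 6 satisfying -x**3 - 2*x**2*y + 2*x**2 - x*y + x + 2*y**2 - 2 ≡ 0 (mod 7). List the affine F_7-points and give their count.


Affine F_7-points: {(0, 1), (0, 6), (1, 0), (1, 5), (2, 0), (2, 5), (3, 2), (3, 5), (6, 0), (6, 4)}; count = 10.

For each of the 49 pairs (x, y) ∈ F_7², evaluate f(x, y) mod 7. Record the zeros.
  x = 0: [0↦5, 1↦0, 2↦6, 3↦2, 4↦2, 5↦6, 6↦0]  zeros at y ∈ {1, 6}
  x = 1: [0↦0, 1↦6, 2↦2, 3↦2, 4↦6, 5↦0, 6↦5]  zeros at y ∈ {0, 5}
  x = 2: [0↦0, 1↦6, 2↦2, 3↦2, 4↦6, 5↦0, 6↦5]  zeros at y ∈ {0, 5}
  x = 3: [0↦6, 1↦1, 2↦0, 3↦3, 4↦3, 5↦0, 6↦1]  zeros at y ∈ {2, 5}
  x = 4: [0↦5, 1↦6, 2↦4, 3↦6, 4↦5, 5↦1, 6↦1]  zeros at y ∈ ∅
  x = 5: [0↦5, 1↦1, 2↦1, 3↦5, 4↦6, 5↦4, 6↦6]  zeros at y ∈ ∅
  x = 6: [0↦0, 1↦1, 2↦6, 3↦1, 4↦0, 5↦3, 6↦3]  zeros at y ∈ {0, 4}
Collecting zeros: affine points = {(0, 1), (0, 6), (1, 0), (1, 5), (2, 0), (2, 5), (3, 2), (3, 5), (6, 0), (6, 4)}.
Total count |C(F_7)_aff| = 10.


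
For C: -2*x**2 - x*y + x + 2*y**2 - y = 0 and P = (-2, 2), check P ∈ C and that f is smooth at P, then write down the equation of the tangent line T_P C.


Tangent line at P: 7*x + 9*y - 4 = 0.

Step 1: f(-2, 2) = 0, so P lies on C.
Step 2: partial derivatives
  f_x(x, y) = -4*x - y + 1, f_y(x, y) = -x + 4*y - 1.
  f_x(P) = 7, f_y(P) = 9 (gradient nonzero, so P is smooth).
Step 3: tangent line at P: 7·(x − -2) + 9·(y − 2) = 0.
Expanding: 7*x + 9*y - 4 = 0.


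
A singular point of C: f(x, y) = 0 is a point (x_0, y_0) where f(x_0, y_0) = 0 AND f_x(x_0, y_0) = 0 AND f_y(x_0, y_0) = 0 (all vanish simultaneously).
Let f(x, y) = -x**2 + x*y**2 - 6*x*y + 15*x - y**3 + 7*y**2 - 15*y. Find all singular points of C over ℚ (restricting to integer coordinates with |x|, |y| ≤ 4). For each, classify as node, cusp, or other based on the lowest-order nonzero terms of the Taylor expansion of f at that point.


Singular points: {(3, 3)}; classification: node.

Compute partial derivatives:
  f_x = -2*x + y**2 - 6*y + 15.
  f_y = 2*x*y - 6*x - 3*y**2 + 14*y - 15.
Scan x_0 ∈ {−4, ..., 4}. For each x_0, f_y(x_0, y) is a polynomial in y; find its integer roots y ∈ {−4, ..., 4}, then test f_x and f at those candidates.
  x = -4: f_y(-4, y) = -3*y**2 + 6*y + 9; vanishes at y ∈ {-1, 3}. (-4, -1): f_x = 30 ≠ 0; (-4, 3): f_x = 14 ≠ 0.
  x = -3: f_y(-3, y) = -3*y**2 + 8*y + 3; vanishes at y ∈ {3}. (-3, 3): f_x = 12 ≠ 0.
  x = -2: f_y(-2, y) = -3*y**2 + 10*y - 3; vanishes at y ∈ {3}. (-2, 3): f_x = 10 ≠ 0.
  x = -1: f_y(-1, y) = -3*y**2 + 12*y - 9; vanishes at y ∈ {1, 3}. (-1, 1): f_x = 12 ≠ 0; (-1, 3): f_x = 8 ≠ 0.
  x = 0: f_y(0, y) = -3*y**2 + 14*y - 15; vanishes at y ∈ {3}. (0, 3): f_x = 6 ≠ 0.
  x = 1: f_y(1, y) = -3*y**2 + 16*y - 21; vanishes at y ∈ {3}. (1, 3): f_x = 4 ≠ 0.
  x = 2: f_y(2, y) = -3*y**2 + 18*y - 27; vanishes at y ∈ {3}. (2, 3): f_x = 2 ≠ 0.
  x = 3: f_y(3, y) = -3*y**2 + 20*y - 33; vanishes at y ∈ {3}. (3, 3): f_x = 0, f = 0 — SINGULAR.
  x = 4: f_y(4, y) = -3*y**2 + 22*y - 39; vanishes at y ∈ {3}. (4, 3): f_x = -2 ≠ 0.
Only singular point on the grid: (3, 3).
Classify: substitute x = 3 + u, y = 3 + v and expand: f = -u**2 + u*v**2 - v**3 + v**2.
No constant or linear terms (consistent with a singular point). Quadratic part: -u**2 + v**2. Cubic part: u*v**2 - v**3.
The quadratic part v**2 - u**2 = (v − u)(v + u) splits into two distinct linear factors, so there are two distinct tangent lines y − 3 = ±(x − 3) — this is a node (ordinary double point).
Classification: node.


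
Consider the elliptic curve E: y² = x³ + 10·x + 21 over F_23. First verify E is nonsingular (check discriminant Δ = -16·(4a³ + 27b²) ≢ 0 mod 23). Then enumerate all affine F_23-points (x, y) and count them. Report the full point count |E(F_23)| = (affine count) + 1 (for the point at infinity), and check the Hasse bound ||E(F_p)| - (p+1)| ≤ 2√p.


Affine points = {(1, 3), (1, 20), (2, 7), (2, 16), (3, 3), (3, 20), (5, 9), (5, 14), (9, 9), (9, 14), (11, 6), (11, 17), (12, 11), (12, 12), (13, 5), (13, 18), (15, 2), (15, 21), (19, 3), (19, 20), (21, 4), (21, 19)}; affine count = 22; |E(F_23)| = 23.

Discriminant check: Δ ∝ 4a³ + 27b² = 4·10³ + 27·21² = 4·1000 + 27·441 ≡ 14 (mod 23). Nonzero ⇒ E is nonsingular.
For each x ∈ F_23, compute rhs = x³ + 10·x + 21 mod 23, then count y ∈ F_23 with y² ≡ rhs.
  x = 0: rhs = 21, matching y values: none (0 points).
  x = 1: rhs = 9, matching y values: 3, 20 (2 points).
  x = 2: rhs = 3, matching y values: 7, 16 (2 points).
  x = 3: rhs = 9, matching y values: 3, 20 (2 points).
  x = 4: rhs = 10, matching y values: none (0 points).
  x = 5: rhs = 12, matching y values: 9, 14 (2 points).
  x = 6: rhs = 21, matching y values: none (0 points).
  x = 7: rhs = 20, matching y values: none (0 points).
  x = 8: rhs = 15, matching y values: none (0 points).
  x = 9: rhs = 12, matching y values: 9, 14 (2 points).
  x = 10: rhs = 17, matching y values: none (0 points).
  x = 11: rhs = 13, matching y values: 6, 17 (2 points).
  x = 12: rhs = 6, matching y values: 11, 12 (2 points).
  x = 13: rhs = 2, matching y values: 5, 18 (2 points).
  x = 14: rhs = 7, matching y values: none (0 points).
  x = 15: rhs = 4, matching y values: 2, 21 (2 points).
  x = 16: rhs = 22, matching y values: none (0 points).
  x = 17: rhs = 21, matching y values: none (0 points).
  x = 18: rhs = 7, matching y values: none (0 points).
  x = 19: rhs = 9, matching y values: 3, 20 (2 points).
  x = 20: rhs = 10, matching y values: none (0 points).
  x = 21: rhs = 16, matching y values: 4, 19 (2 points).
  x = 22: rhs = 10, matching y values: none (0 points).
Total affine count: 22.
Full point count |E(F_23)| = 22 + 1 = 23.
Hasse bound: |23 − (23+1)| = |-1| = 1 ≤ 2√23 ≈ 9.5917 ✓.


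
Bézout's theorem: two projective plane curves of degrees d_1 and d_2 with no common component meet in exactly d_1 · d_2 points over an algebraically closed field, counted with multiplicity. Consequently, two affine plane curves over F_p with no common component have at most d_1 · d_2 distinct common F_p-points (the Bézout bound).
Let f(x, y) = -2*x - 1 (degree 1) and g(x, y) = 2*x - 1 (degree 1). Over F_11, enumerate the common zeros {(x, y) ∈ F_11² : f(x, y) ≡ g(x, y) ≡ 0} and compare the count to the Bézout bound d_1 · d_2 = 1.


Common zeros: ∅; count = 0; Bézout bound = 1.

deg(f) = 1, deg(g) = 1, so Bézout bound = 1.
Scan x ∈ F_11. For each x, list the y ∈ F_11 with f(x, y) ≡ 0 and those with g(x, y) ≡ 0 (mod 11); the common zeros in that column are the intersection.
  x = 0: f ≡ 0 at y ∈ ∅; g ≡ 0 at y ∈ ∅; common: ∅.
  x = 1: f ≡ 0 at y ∈ ∅; g ≡ 0 at y ∈ ∅; common: ∅.
  x = 2: f ≡ 0 at y ∈ ∅; g ≡ 0 at y ∈ ∅; common: ∅.
  x = 3: f ≡ 0 at y ∈ ∅; g ≡ 0 at y ∈ ∅; common: ∅.
  x = 4: f ≡ 0 at y ∈ ∅; g ≡ 0 at y ∈ ∅; common: ∅.
  x = 5: f ≡ 0 at y ∈ {0, 1, 2, 3, 4, 5, 6, 7, 8, 9, 10}; g ≡ 0 at y ∈ ∅; common: ∅.
  x = 6: f ≡ 0 at y ∈ ∅; g ≡ 0 at y ∈ {0, 1, 2, 3, 4, 5, 6, 7, 8, 9, 10}; common: ∅.
  x = 7: f ≡ 0 at y ∈ ∅; g ≡ 0 at y ∈ ∅; common: ∅.
  x = 8: f ≡ 0 at y ∈ ∅; g ≡ 0 at y ∈ ∅; common: ∅.
  x = 9: f ≡ 0 at y ∈ ∅; g ≡ 0 at y ∈ ∅; common: ∅.
  x = 10: f ≡ 0 at y ∈ ∅; g ≡ 0 at y ∈ ∅; common: ∅.
Collecting: common zeros = ∅, so the count is 0.
Comparison with the Bézout bound: 0 ≤ 1 = deg(f)·deg(g), as expected for curves with no common component (the affine F_11-count falls short of the bound because intersections may lie at infinity, over extension fields, or carry multiplicity).


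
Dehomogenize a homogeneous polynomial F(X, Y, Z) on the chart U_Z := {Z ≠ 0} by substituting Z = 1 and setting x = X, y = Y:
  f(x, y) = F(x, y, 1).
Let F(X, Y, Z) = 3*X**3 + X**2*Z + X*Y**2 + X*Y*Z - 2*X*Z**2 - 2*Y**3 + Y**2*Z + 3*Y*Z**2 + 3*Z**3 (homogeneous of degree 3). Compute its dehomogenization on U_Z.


f(x, y) = 3*x**3 + x**2 + x*y**2 + x*y - 2*x - 2*y**3 + y**2 + 3*y + 3

On U_Z we set Z = 1. Each monomial c·X^i·Y^j·Z^k in F becomes c·x^i·y^j·1^k = c·x^i·y^j.
Substituting Z = 1: F(X, Y, 1) = 3*x**3 + x**2 + x*y**2 + x*y - 2*x - 2*y**3 + y**2 + 3*y + 3.
Note: deg(f) ≤ deg(F) = 3; strict inequality happens when F is divisible by Z (lost terms).


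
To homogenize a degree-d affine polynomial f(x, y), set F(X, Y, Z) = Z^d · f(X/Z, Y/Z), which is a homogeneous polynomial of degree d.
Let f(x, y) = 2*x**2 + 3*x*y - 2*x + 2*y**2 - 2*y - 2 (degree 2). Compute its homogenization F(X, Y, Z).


F(X, Y, Z) = 2*X**2 + 3*X*Y - 2*X*Z + 2*Y**2 - 2*Y*Z - 2*Z**2

deg(f) = 2.
Substitute x = X/Z, y = Y/Z into f, then multiply by Z^2.
  monomial 2·x^2·y^0 ↦ 2·X^2·Y^0·Z^0.
  monomial 3·x^1·y^1 ↦ 3·X^1·Y^1·Z^0.
  monomial -2·x^1·y^0 ↦ -2·X^1·Y^0·Z^1.
  monomial 2·x^0·y^2 ↦ 2·X^0·Y^2·Z^0.
  monomial -2·x^0·y^1 ↦ -2·X^0·Y^1·Z^1.
  monomial -2·x^0·y^0 ↦ -2·X^0·Y^0·Z^2.
Collecting: F(X, Y, Z) = 2*X**2 + 3*X*Y - 2*X*Z + 2*Y**2 - 2*Y*Z - 2*Z**2.


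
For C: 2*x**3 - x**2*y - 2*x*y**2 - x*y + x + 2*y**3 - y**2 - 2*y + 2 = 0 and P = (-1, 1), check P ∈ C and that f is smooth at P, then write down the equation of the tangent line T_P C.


Tangent line at P: 6*x + 6*y = 0.

Step 1: f(-1, 1) = 0, so P lies on C.
Step 2: partial derivatives
  f_x(x, y) = 6*x**2 - 2*x*y - 2*y**2 - y + 1, f_y(x, y) = -x**2 - 4*x*y - x + 6*y**2 - 2*y - 2.
  f_x(P) = 6, f_y(P) = 6 (gradient nonzero, so P is smooth).
Step 3: tangent line at P: 6·(x − -1) + 6·(y − 1) = 0.
Expanding: 6*x + 6*y = 0.


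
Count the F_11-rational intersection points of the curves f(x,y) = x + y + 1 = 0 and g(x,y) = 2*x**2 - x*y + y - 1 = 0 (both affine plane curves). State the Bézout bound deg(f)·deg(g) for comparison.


Common zeros: ∅; count = 0; Bézout bound = 2.

deg(f) = 1, deg(g) = 2, so Bézout bound = 2.
Scan x ∈ F_11. For each x, list the y ∈ F_11 with f(x, y) ≡ 0 and those with g(x, y) ≡ 0 (mod 11); the common zeros in that column are the intersection.
  x = 0: f ≡ 0 at y ∈ {10}; g ≡ 0 at y ∈ {1}; common: ∅.
  x = 1: f ≡ 0 at y ∈ {9}; g ≡ 0 at y ∈ ∅; common: ∅.
  x = 2: f ≡ 0 at y ∈ {8}; g ≡ 0 at y ∈ {7}; common: ∅.
  x = 3: f ≡ 0 at y ∈ {7}; g ≡ 0 at y ∈ {3}; common: ∅.
  x = 4: f ≡ 0 at y ∈ {6}; g ≡ 0 at y ∈ {3}; common: ∅.
  x = 5: f ≡ 0 at y ∈ {5}; g ≡ 0 at y ∈ {4}; common: ∅.
  x = 6: f ≡ 0 at y ∈ {4}; g ≡ 0 at y ∈ {1}; common: ∅.
  x = 7: f ≡ 0 at y ∈ {3}; g ≡ 0 at y ∈ {7}; common: ∅.
  x = 8: f ≡ 0 at y ∈ {2}; g ≡ 0 at y ∈ {4}; common: ∅.
  x = 9: f ≡ 0 at y ∈ {1}; g ≡ 0 at y ∈ {5}; common: ∅.
  x = 10: f ≡ 0 at y ∈ {0}; g ≡ 0 at y ∈ {5}; common: ∅.
Collecting: common zeros = ∅, so the count is 0.
Comparison with the Bézout bound: 0 ≤ 2 = deg(f)·deg(g), as expected for curves with no common component (the affine F_11-count falls short of the bound because intersections may lie at infinity, over extension fields, or carry multiplicity).


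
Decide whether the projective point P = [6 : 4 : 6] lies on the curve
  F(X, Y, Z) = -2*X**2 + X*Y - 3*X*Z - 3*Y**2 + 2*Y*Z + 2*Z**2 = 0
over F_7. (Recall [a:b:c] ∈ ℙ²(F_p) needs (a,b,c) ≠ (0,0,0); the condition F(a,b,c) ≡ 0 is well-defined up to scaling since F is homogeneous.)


F(6,4,6) ≡ 0 (mod 7); P is on the curve.

Evaluate F(6, 4, 6) term-by-term (mod 7).
  -2*X**2 ↦ -2·36·1·1 = -72
  X*Y ↦ 1·6·4·1 = 24
  -3*X*Z ↦ -3·6·1·6 = -108
  -3*Y**2 ↦ -3·1·16·1 = -48
  2*Y*Z ↦ 2·1·4·6 = 48
  2*Z**2 ↦ 2·1·1·36 = 72
Sum: F(6, 4, 6) = (-72) + (24) + (-108) + (-48) + (48) + (72) = -84.
Reducing mod 7: -84 ≡ 0 (mod 7).
Since F(a, b, c) ≡ 0 (mod 7), P lies on the curve.


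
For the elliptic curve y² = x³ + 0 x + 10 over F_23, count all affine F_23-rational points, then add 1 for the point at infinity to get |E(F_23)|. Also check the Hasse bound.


Affine points = {(2, 8), (2, 15), (7, 10), (7, 13), (8, 4), (8, 19), (9, 7), (9, 16), (12, 6), (12, 17), (15, 2), (15, 21), (16, 9), (16, 14), (17, 1), (17, 22), (18, 0), (20, 11), (20, 12), (21, 5), (21, 18), (22, 3), (22, 20)}; affine count = 23; |E(F_23)| = 24.

Discriminant check: Δ ∝ 4a³ + 27b² = 4·0³ + 27·10² = 4·0 + 27·100 ≡ 9 (mod 23). Nonzero ⇒ E is nonsingular.
For each x ∈ F_23, compute rhs = x³ + 0·x + 10 mod 23, then count y ∈ F_23 with y² ≡ rhs.
  x = 0: rhs = 10, matching y values: none (0 points).
  x = 1: rhs = 11, matching y values: none (0 points).
  x = 2: rhs = 18, matching y values: 8, 15 (2 points).
  x = 3: rhs = 14, matching y values: none (0 points).
  x = 4: rhs = 5, matching y values: none (0 points).
  x = 5: rhs = 20, matching y values: none (0 points).
  x = 6: rhs = 19, matching y values: none (0 points).
  x = 7: rhs = 8, matching y values: 10, 13 (2 points).
  x = 8: rhs = 16, matching y values: 4, 19 (2 points).
  x = 9: rhs = 3, matching y values: 7, 16 (2 points).
  x = 10: rhs = 21, matching y values: none (0 points).
  x = 11: rhs = 7, matching y values: none (0 points).
  x = 12: rhs = 13, matching y values: 6, 17 (2 points).
  x = 13: rhs = 22, matching y values: none (0 points).
  x = 14: rhs = 17, matching y values: none (0 points).
  x = 15: rhs = 4, matching y values: 2, 21 (2 points).
  x = 16: rhs = 12, matching y values: 9, 14 (2 points).
  x = 17: rhs = 1, matching y values: 1, 22 (2 points).
  x = 18: rhs = 0, matching y values: 0 (1 points).
  x = 19: rhs = 15, matching y values: none (0 points).
  x = 20: rhs = 6, matching y values: 11, 12 (2 points).
  x = 21: rhs = 2, matching y values: 5, 18 (2 points).
  x = 22: rhs = 9, matching y values: 3, 20 (2 points).
Total affine count: 23.
Full point count |E(F_23)| = 23 + 1 = 24.
Hasse bound: |24 − (23+1)| = |0| = 0 ≤ 2√23 ≈ 9.5917 ✓.


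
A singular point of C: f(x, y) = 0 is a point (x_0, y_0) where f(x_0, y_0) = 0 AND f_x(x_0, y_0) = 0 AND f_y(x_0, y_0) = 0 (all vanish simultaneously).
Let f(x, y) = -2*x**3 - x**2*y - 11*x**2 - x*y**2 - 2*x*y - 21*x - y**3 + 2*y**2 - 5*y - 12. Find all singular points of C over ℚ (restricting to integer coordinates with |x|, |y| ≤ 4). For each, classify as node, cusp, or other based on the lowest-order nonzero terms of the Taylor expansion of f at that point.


Singular points: {(-2, 1)}; classification: cusp.

Compute partial derivatives:
  f_x = -6*x**2 - 2*x*y - 22*x - y**2 - 2*y - 21.
  f_y = -x**2 - 2*x*y - 2*x - 3*y**2 + 4*y - 5.
Scan x_0 ∈ {−4, ..., 4}. For each x_0, f_y(x_0, y) is a polynomial in y; find its integer roots y ∈ {−4, ..., 4}, then test f_x and f at those candidates.
  x = -4: f_y(-4, y) = -3*y**2 + 12*y - 13; no integer root y with |y| ≤ 4.
  x = -3: f_y(-3, y) = -3*y**2 + 10*y - 8; vanishes at y ∈ {2}. (-3, 2): f_x = -5 ≠ 0.
  x = -2: f_y(-2, y) = -3*y**2 + 8*y - 5; vanishes at y ∈ {1}. (-2, 1): f_x = 0, f = 0 — SINGULAR.
  x = -1: f_y(-1, y) = -3*y**2 + 6*y - 4; no integer root y with |y| ≤ 4.
  x = 0: f_y(0, y) = -3*y**2 + 4*y - 5; no integer root y with |y| ≤ 4.
  x = 1: f_y(1, y) = -3*y**2 + 2*y - 8; no integer root y with |y| ≤ 4.
  x = 2: f_y(2, y) = -3*y**2 - 13; no integer root y with |y| ≤ 4.
  x = 3: f_y(3, y) = -3*y**2 - 2*y - 20; no integer root y with |y| ≤ 4.
  x = 4: f_y(4, y) = -3*y**2 - 4*y - 29; no integer root y with |y| ≤ 4.
Only singular point on the grid: (-2, 1).
Classify: substitute x = -2 + u, y = 1 + v and expand: f = -2*u**3 - u**2*v - u*v**2 - v**3 + v**2.
No constant or linear terms (consistent with a singular point). Quadratic part: v**2. Cubic part: -2*u**3 - u**2*v - u*v**2 - v**3.
The quadratic part v**2 is a perfect square, so there is a single (double) tangent line v = 0, i.e. y = 1. Restricting the cubic part to that line (v = 0) leaves -2*u**3 ≠ 0, so f is not divisible by v and the branch is v² ≈ 2*u**3 to lowest order — this is a cusp.
Classification: cusp.


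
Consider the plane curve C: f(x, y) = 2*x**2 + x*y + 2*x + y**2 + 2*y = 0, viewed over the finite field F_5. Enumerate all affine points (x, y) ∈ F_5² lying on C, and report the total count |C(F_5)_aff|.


Affine F_5-points: {(0, 0), (0, 3), (3, 1), (3, 4), (4, 0), (4, 4)}; count = 6.

For each of the 25 pairs (x, y) ∈ F_5², evaluate f(x, y) mod 5. Record the zeros.
  x = 0: [0↦0, 1↦3, 2↦3, 3↦0, 4↦4]  zeros at y ∈ {0, 3}
  x = 1: [0↦4, 1↦3, 2↦4, 3↦2, 4↦2]  zeros at y ∈ ∅
  x = 2: [0↦2, 1↦2, 2↦4, 3↦3, 4↦4]  zeros at y ∈ ∅
  x = 3: [0↦4, 1↦0, 2↦3, 3↦3, 4↦0]  zeros at y ∈ {1, 4}
  x = 4: [0↦0, 1↦2, 2↦1, 3↦2, 4↦0]  zeros at y ∈ {0, 4}
Collecting zeros: affine points = {(0, 0), (0, 3), (3, 1), (3, 4), (4, 0), (4, 4)}.
Total count |C(F_5)_aff| = 6.


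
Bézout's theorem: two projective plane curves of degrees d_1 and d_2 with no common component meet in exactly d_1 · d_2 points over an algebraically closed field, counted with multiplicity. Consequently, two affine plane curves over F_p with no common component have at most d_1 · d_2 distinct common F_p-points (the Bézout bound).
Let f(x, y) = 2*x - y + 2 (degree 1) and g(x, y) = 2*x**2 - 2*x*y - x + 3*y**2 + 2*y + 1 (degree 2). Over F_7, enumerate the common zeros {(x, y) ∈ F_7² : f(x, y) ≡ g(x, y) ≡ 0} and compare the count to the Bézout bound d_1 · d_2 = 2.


Common zeros: ∅; count = 0; Bézout bound = 2.

deg(f) = 1, deg(g) = 2, so Bézout bound = 2.
Scan x ∈ F_7. For each x, list the y ∈ F_7 with f(x, y) ≡ 0 and those with g(x, y) ≡ 0 (mod 7); the common zeros in that column are the intersection.
  x = 0: f ≡ 0 at y ∈ {2}; g ≡ 0 at y ∈ ∅; common: ∅.
  x = 1: f ≡ 0 at y ∈ {4}; g ≡ 0 at y ∈ {2, 5}; common: ∅.
  x = 2: f ≡ 0 at y ∈ {6}; g ≡ 0 at y ∈ {0, 3}; common: ∅.
  x = 3: f ≡ 0 at y ∈ {1}; g ≡ 0 at y ∈ ∅; common: ∅.
  x = 4: f ≡ 0 at y ∈ {3}; g ≡ 0 at y ∈ ∅; common: ∅.
  x = 5: f ≡ 0 at y ∈ {5}; g ≡ 0 at y ∈ {2, 3}; common: ∅.
  x = 6: f ≡ 0 at y ∈ {0}; g ≡ 0 at y ∈ ∅; common: ∅.
Collecting: common zeros = ∅, so the count is 0.
Comparison with the Bézout bound: 0 ≤ 2 = deg(f)·deg(g), as expected for curves with no common component (the affine F_7-count falls short of the bound because intersections may lie at infinity, over extension fields, or carry multiplicity).
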